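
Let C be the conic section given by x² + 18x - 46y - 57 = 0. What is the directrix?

Only x is squared. Complete the square in x: (x + 9)² = 46(y + 3).
Vertex (-9, -3); 4p = 46 so p = 23/2. Opens up.
Directrix is the horizontal line y = k − p = -3 − (23/2) = -29/2.

y = -29/2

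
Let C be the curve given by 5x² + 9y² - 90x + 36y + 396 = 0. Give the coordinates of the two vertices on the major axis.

(6, -2) and (12, -2)

Group: 5(x² - 18x) + 9(y² + 4y) = -396
Complete the square in x and y: 5(x - 9)² + 9(y + 2)² = -396 + 405 + 36 = 45
Dividing both sides by 45: (x - 9)²/9 + (y + 2)²/5 = 1
Ellipse, center (9, -2), major axis horizontal; a² = 9, b² = 5.
a = 3. Vertices at (h ± a, k).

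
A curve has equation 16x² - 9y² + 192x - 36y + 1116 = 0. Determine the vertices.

(-6, -10) and (-6, 6)

Rearranging, 16(x² + 12x) -9(y² + 4y) = -1116.
Complete the square: 16(x + 6)² -9(y + 2)² = -1116 + 576 - 36 = -576
Divide by -576: (y + 2)²/64 - (x + 6)²/36 = 1
Hyperbola, center (-6, -2), transverse axis vertical; a² = 64, b² = 36.
a = 8. Vertices at (h, k ± a).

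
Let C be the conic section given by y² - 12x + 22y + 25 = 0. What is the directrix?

Only y is squared. Complete the square in y: (y + 11)² = 12(x + 8).
Vertex (-8, -11); 4p = 12 so p = 3. Opens right.
Directrix is the vertical line x = h − p = -8 − (3) = -11.

x = -11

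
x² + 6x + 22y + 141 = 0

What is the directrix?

y = -1/2

Only x is squared. Complete the square in x: (x + 3)² = -22(y + 6).
Vertex (-3, -6); 4p = -22 so p = -11/2. Opens down.
Directrix is the horizontal line y = k − p = -6 − (-11/2) = -1/2.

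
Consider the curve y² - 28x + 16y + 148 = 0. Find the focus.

Only y is squared. Complete the square in y: (y + 8)² = 28(x - 3).
Vertex (3, -8); 4p = 28 so p = 7. Opens right.
Focus is p units from the vertex along the axis: (h + p, k).

(10, -8)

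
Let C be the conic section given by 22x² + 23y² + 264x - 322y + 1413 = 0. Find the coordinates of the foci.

22(x² + 12x) + 23(y² - 14y) = -1413
Complete the square in x and y: 22(x + 6)² + 23(y - 7)² = -1413 + 792 + 1127 = 506
Divide through by 506 to get (x + 6)²/23 + (y - 7)²/22 = 1.
Ellipse, center (-6, 7), major axis horizontal; a² = 23, b² = 22.
c² = a² - b² = 23 - 22 = 1, so c = 1.
Foci lie on the horizontal axis through the center: (h ± c, k).

(-7, 7) and (-5, 7)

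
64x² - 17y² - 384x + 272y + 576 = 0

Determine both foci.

(3, -1) and (3, 17)

Collect terms: 64(x² - 6x) -17(y² - 16y) = -576
64(x - 3)² -17(y - 8)² = -576 + 576 - 1088 = -1088
Divide by -1088: (y - 8)²/64 - (x - 3)²/17 = 1
Hyperbola, center (3, 8), transverse axis vertical; a² = 64, b² = 17.
c² = a² + b² = 64 + 17 = 81, so c = 9.
Foci lie on the vertical axis through the center: (h, k ± c).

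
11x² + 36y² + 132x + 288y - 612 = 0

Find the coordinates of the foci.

(-16, -4) and (4, -4)

11(x² + 12x) + 36(y² + 8y) = 612
Completing the square gives 11(x + 6)² + 36(y + 4)² = 612 + 396 + 576 = 1584.
Divide through by 1584 to get (x + 6)²/144 + (y + 4)²/44 = 1.
Ellipse, center (-6, -4), major axis horizontal; a² = 144, b² = 44.
c² = a² - b² = 144 - 44 = 100, so c = 10.
Foci lie on the horizontal axis through the center: (h ± c, k).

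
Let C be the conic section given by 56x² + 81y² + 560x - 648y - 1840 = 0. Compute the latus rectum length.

Collect terms: 56(x² + 10x) + 81(y² - 8y) = 1840
56(x + 5)² + 81(y - 4)² = 1840 + 1400 + 1296 = 4536
Divide by 4536: (x + 5)²/81 + (y - 4)²/56 = 1
Ellipse, center (-5, 4), major axis horizontal; a² = 81, b² = 56.
Latus rectum length = 2b²/a = 2·56/9 = 112/9.

112/9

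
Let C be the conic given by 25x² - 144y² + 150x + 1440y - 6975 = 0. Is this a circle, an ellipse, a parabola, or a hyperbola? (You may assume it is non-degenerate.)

hyperbola

No xy term. Coefficients of x² and y² are A = 25, C = -144.
A and C have opposite signs ⇒ hyperbola.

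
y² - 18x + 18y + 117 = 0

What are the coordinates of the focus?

(13/2, -9)

Only y is squared. Complete the square in y: (y + 9)² = 18(x - 2).
Vertex (2, -9); 4p = 18 so p = 9/2. Opens right.
Focus is p units from the vertex along the axis: (h + p, k).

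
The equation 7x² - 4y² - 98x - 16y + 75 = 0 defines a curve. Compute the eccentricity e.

Collect terms: 7(x² - 14x) -4(y² + 4y) = -75
Complete the square in x and y: 7(x - 7)² -4(y + 2)² = -75 + 343 - 16 = 252
Divide through by 252 to get (x - 7)²/36 - (y + 2)²/63 = 1.
Hyperbola, center (7, -2), transverse axis horizontal; a² = 36, b² = 63.
c² = a² + b² = 99, so c = 3√11.
e = c/a = 3√11/6 = √11/2.

e = √11/2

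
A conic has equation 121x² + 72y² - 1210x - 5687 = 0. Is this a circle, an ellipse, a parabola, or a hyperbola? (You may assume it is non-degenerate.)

No xy term. Coefficients of x² and y² are A = 121, C = 72.
A and C have the same sign but A ≠ C ⇒ ellipse.

ellipse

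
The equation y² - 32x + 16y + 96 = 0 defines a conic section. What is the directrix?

Only y is squared. Complete the square in y: (y + 8)² = 32(x - 1).
Vertex (1, -8); 4p = 32 so p = 8. Opens right.
Directrix is the vertical line x = h − p = 1 − (8) = -7.

x = -7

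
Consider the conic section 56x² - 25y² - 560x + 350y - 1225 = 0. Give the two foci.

(-4, 7) and (14, 7)

Rearranging, 56(x² - 10x) -25(y² - 14y) = 1225.
Completing the square gives 56(x - 5)² -25(y - 7)² = 1225 + 1400 - 1225 = 1400.
Divide by 1400: (x - 5)²/25 - (y - 7)²/56 = 1
Hyperbola, center (5, 7), transverse axis horizontal; a² = 25, b² = 56.
c² = a² + b² = 25 + 56 = 81, so c = 9.
Foci lie on the horizontal axis through the center: (h ± c, k).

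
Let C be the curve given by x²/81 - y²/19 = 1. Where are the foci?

(-10, 0) and (10, 0)

Center (0, 0). The positive term is the x-term, so the transverse axis is horizontal; a² = 81, b² = 19.
c² = a² + b² = 81 + 19 = 100, so c = 10.
Foci lie on the horizontal axis through the center: (h ± c, k).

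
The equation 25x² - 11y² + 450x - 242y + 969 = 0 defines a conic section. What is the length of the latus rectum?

22/5

Rearranging, 25(x² + 18x) -11(y² + 22y) = -969.
Completing the square gives 25(x + 9)² -11(y + 11)² = -969 + 2025 - 1331 = -275.
Divide through by -275 to get (y + 11)²/25 - (x + 9)²/11 = 1.
Hyperbola, center (-9, -11), transverse axis vertical; a² = 25, b² = 11.
Latus rectum length = 2b²/a = 2·11/5 = 22/5.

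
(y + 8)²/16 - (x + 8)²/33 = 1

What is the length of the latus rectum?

Center (-8, -8). The positive term is the y-term, so the transverse axis is vertical; a² = 16, b² = 33.
Latus rectum length = 2b²/a = 2·33/4 = 33/2.

33/2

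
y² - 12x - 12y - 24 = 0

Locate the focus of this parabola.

Only y is squared. Complete the square in y: (y - 6)² = 12(x + 5).
Vertex (-5, 6); 4p = 12 so p = 3. Opens right.
Focus is p units from the vertex along the axis: (h + p, k).

(-2, 6)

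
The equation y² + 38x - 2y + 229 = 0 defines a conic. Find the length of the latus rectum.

Only y is squared. Complete the square in y: (y - 1)² = -38(x + 6).
Vertex (-6, 1); 4p = -38 so p = -19/2. Opens left.
Latus rectum length = |4p| = 38.

38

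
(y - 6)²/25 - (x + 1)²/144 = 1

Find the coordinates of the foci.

(-1, -7) and (-1, 19)

Center (-1, 6). The positive term is the y-term, so the transverse axis is vertical; a² = 25, b² = 144.
c² = a² + b² = 25 + 144 = 169, so c = 13.
Foci lie on the vertical axis through the center: (h, k ± c).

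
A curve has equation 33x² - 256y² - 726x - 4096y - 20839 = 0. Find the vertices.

Collect terms: 33(x² - 22x) -256(y² + 16y) = 20839
33(x - 11)² -256(y + 8)² = 20839 + 3993 - 16384 = 8448
Divide through by 8448 to get (x - 11)²/256 - (y + 8)²/33 = 1.
Hyperbola, center (11, -8), transverse axis horizontal; a² = 256, b² = 33.
a = 16. Vertices at (h ± a, k).

(-5, -8) and (27, -8)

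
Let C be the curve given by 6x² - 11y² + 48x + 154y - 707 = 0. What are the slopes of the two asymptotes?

Group the x- and y-terms: 6(x² + 8x) -11(y² - 14y) = 707
Complete the square in x and y: 6(x + 4)² -11(y - 7)² = 707 + 96 - 539 = 264
Divide through by 264 to get (x + 4)²/44 - (y - 7)²/24 = 1.
Hyperbola, center (-4, 7), transverse axis horizontal; a² = 44, b² = 24.
For a horizontal hyperbola the asymptotes have slope ±b/a.
Here that is ±2√6/2√11 = ±√66/11.

√66/11 and -√66/11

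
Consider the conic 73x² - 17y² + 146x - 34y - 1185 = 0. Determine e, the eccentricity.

e = 3√170/17

Rearranging, 73(x² + 2x) -17(y² + 2y) = 1185.
Completing the square gives 73(x + 1)² -17(y + 1)² = 1185 + 73 - 17 = 1241.
Dividing both sides by 1241: (x + 1)²/17 - (y + 1)²/73 = 1
Hyperbola, center (-1, -1), transverse axis horizontal; a² = 17, b² = 73.
c² = a² + b² = 90, so c = 3√10.
e = c/a = 3√10/√17 = 3√170/17.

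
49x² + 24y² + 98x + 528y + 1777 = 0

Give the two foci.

(-1, -16) and (-1, -6)

49(x² + 2x) + 24(y² + 22y) = -1777
49(x + 1)² + 24(y + 11)² = -1777 + 49 + 2904 = 1176
Divide through by 1176 to get (x + 1)²/24 + (y + 11)²/49 = 1.
Ellipse, center (-1, -11), major axis vertical; a² = 49, b² = 24.
c² = a² - b² = 49 - 24 = 25, so c = 5.
Foci lie on the vertical axis through the center: (h, k ± c).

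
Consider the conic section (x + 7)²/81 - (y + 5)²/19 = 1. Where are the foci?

Center (-7, -5). The positive term is the x-term, so the transverse axis is horizontal; a² = 81, b² = 19.
c² = a² + b² = 81 + 19 = 100, so c = 10.
Foci lie on the horizontal axis through the center: (h ± c, k).

(-17, -5) and (3, -5)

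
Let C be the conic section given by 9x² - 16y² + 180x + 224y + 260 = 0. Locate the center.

(-10, 7)

Group the x- and y-terms: 9(x² + 20x) -16(y² - 14y) = -260
Complete the square: 9(x + 10)² -16(y - 7)² = -260 + 900 - 784 = -144
Divide through by -144 to get (y - 7)²/9 - (x + 10)²/16 = 1.
Hyperbola with center (-10, 7).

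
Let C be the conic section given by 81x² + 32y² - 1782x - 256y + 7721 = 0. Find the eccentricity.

e = 7/9

Rearranging, 81(x² - 22x) + 32(y² - 8y) = -7721.
Complete the square in x and y: 81(x - 11)² + 32(y - 4)² = -7721 + 9801 + 512 = 2592
Divide through by 2592 to get (x - 11)²/32 + (y - 4)²/81 = 1.
Ellipse, center (11, 4), major axis vertical; a² = 81, b² = 32.
c² = a² - b² = 49, so c = 7.
e = c/a = 7/9.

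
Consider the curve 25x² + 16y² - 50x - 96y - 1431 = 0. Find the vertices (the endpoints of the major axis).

Group the x- and y-terms: 25(x² - 2x) + 16(y² - 6y) = 1431
Complete the square in x and y: 25(x - 1)² + 16(y - 3)² = 1431 + 25 + 144 = 1600
Dividing both sides by 1600: (x - 1)²/64 + (y - 3)²/100 = 1
Ellipse, center (1, 3), major axis vertical; a² = 100, b² = 64.
a = 10. Vertices at (h, k ± a).

(1, -7) and (1, 13)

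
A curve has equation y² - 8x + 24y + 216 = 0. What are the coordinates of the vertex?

Only y is squared. Complete the square in y: (y + 12)² = 8(x - 9).
Vertex (9, -12); 4p = 8 so p = 2. Opens right.

(9, -12)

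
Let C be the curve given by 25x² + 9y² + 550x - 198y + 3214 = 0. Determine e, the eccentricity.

Group the x- and y-terms: 25(x² + 22x) + 9(y² - 22y) = -3214
Complete the square in x and y: 25(x + 11)² + 9(y - 11)² = -3214 + 3025 + 1089 = 900
Divide through by 900 to get (x + 11)²/36 + (y - 11)²/100 = 1.
Ellipse, center (-11, 11), major axis vertical; a² = 100, b² = 36.
c² = a² - b² = 64, so c = 8.
e = c/a = 8/10 = 4/5.

e = 4/5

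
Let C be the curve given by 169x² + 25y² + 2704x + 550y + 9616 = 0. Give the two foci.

(-8, -23) and (-8, 1)

Collect terms: 169(x² + 16x) + 25(y² + 22y) = -9616
Complete the square in x and y: 169(x + 8)² + 25(y + 11)² = -9616 + 10816 + 3025 = 4225
Dividing both sides by 4225: (x + 8)²/25 + (y + 11)²/169 = 1
Ellipse, center (-8, -11), major axis vertical; a² = 169, b² = 25.
c² = a² - b² = 169 - 25 = 144, so c = 12.
Foci lie on the vertical axis through the center: (h, k ± c).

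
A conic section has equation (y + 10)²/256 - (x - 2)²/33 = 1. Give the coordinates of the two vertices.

Center (2, -10). The positive term is the y-term, so the transverse axis is vertical; a² = 256, b² = 33.
a = 16. Vertices at (h, k ± a).

(2, -26) and (2, 6)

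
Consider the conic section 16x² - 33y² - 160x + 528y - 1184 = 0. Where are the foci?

(5, 1) and (5, 15)

Group: 16(x² - 10x) -33(y² - 16y) = 1184
16(x - 5)² -33(y - 8)² = 1184 + 400 - 2112 = -528
Divide by -528: (y - 8)²/16 - (x - 5)²/33 = 1
Hyperbola, center (5, 8), transverse axis vertical; a² = 16, b² = 33.
c² = a² + b² = 16 + 33 = 49, so c = 7.
Foci lie on the vertical axis through the center: (h, k ± c).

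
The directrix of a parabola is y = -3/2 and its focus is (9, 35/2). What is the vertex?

The vertex is the midpoint between the focus and the directrix along the axis of symmetry.
Axis is vertical (directrix is horizontal). Vertex y-coordinate = (35/2 + (-3/2))/2 = 8; x-coordinate = 9.

(9, 8)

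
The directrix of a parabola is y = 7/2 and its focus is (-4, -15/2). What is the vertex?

The vertex is the midpoint between the focus and the directrix along the axis of symmetry.
Axis is vertical (directrix is horizontal). Vertex y-coordinate = (-15/2 + 7/2)/2 = -2; x-coordinate = -4.

(-4, -2)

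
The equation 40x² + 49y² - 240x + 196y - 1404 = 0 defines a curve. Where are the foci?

(0, -2) and (6, -2)

Group: 40(x² - 6x) + 49(y² + 4y) = 1404
Complete the square: 40(x - 3)² + 49(y + 2)² = 1404 + 360 + 196 = 1960
Divide through by 1960 to get (x - 3)²/49 + (y + 2)²/40 = 1.
Ellipse, center (3, -2), major axis horizontal; a² = 49, b² = 40.
c² = a² - b² = 49 - 40 = 9, so c = 3.
Foci lie on the horizontal axis through the center: (h ± c, k).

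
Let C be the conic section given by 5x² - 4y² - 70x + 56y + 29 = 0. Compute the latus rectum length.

5(x² - 14x) -4(y² - 14y) = -29
5(x - 7)² -4(y - 7)² = -29 + 245 - 196 = 20
Divide through by 20 to get (x - 7)²/4 - (y - 7)²/5 = 1.
Hyperbola, center (7, 7), transverse axis horizontal; a² = 4, b² = 5.
Latus rectum length = 2b²/a = 2·5/2 = 5.

5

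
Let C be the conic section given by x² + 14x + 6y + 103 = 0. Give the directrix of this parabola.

y = -15/2

Only x is squared. Complete the square in x: (x + 7)² = -6(y + 9).
Vertex (-7, -9); 4p = -6 so p = -3/2. Opens down.
Directrix is the horizontal line y = k − p = -9 − (-3/2) = -15/2.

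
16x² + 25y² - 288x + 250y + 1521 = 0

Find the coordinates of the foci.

Collect terms: 16(x² - 18x) + 25(y² + 10y) = -1521
16(x - 9)² + 25(y + 5)² = -1521 + 1296 + 625 = 400
Dividing both sides by 400: (x - 9)²/25 + (y + 5)²/16 = 1
Ellipse, center (9, -5), major axis horizontal; a² = 25, b² = 16.
c² = a² - b² = 25 - 16 = 9, so c = 3.
Foci lie on the horizontal axis through the center: (h ± c, k).

(6, -5) and (12, -5)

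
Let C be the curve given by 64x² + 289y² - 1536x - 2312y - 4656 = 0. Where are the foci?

Group: 64(x² - 24x) + 289(y² - 8y) = 4656
Complete the square: 64(x - 12)² + 289(y - 4)² = 4656 + 9216 + 4624 = 18496
Divide by 18496: (x - 12)²/289 + (y - 4)²/64 = 1
Ellipse, center (12, 4), major axis horizontal; a² = 289, b² = 64.
c² = a² - b² = 289 - 64 = 225, so c = 15.
Foci lie on the horizontal axis through the center: (h ± c, k).

(-3, 4) and (27, 4)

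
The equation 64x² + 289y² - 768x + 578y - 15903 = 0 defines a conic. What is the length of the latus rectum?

Collect terms: 64(x² - 12x) + 289(y² + 2y) = 15903
Complete the square: 64(x - 6)² + 289(y + 1)² = 15903 + 2304 + 289 = 18496
Divide by 18496: (x - 6)²/289 + (y + 1)²/64 = 1
Ellipse, center (6, -1), major axis horizontal; a² = 289, b² = 64.
Latus rectum length = 2b²/a = 2·64/17 = 128/17.

128/17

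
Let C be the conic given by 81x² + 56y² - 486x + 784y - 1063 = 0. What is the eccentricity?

Group: 81(x² - 6x) + 56(y² + 14y) = 1063
Completing the square gives 81(x - 3)² + 56(y + 7)² = 1063 + 729 + 2744 = 4536.
Divide through by 4536 to get (x - 3)²/56 + (y + 7)²/81 = 1.
Ellipse, center (3, -7), major axis vertical; a² = 81, b² = 56.
c² = a² - b² = 25, so c = 5.
e = c/a = 5/9.

e = 5/9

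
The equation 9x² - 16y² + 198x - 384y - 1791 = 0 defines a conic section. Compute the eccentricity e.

e = 5/4

Collect terms: 9(x² + 22x) -16(y² + 24y) = 1791
Completing the square gives 9(x + 11)² -16(y + 12)² = 1791 + 1089 - 2304 = 576.
Divide through by 576 to get (x + 11)²/64 - (y + 12)²/36 = 1.
Hyperbola, center (-11, -12), transverse axis horizontal; a² = 64, b² = 36.
c² = a² + b² = 100, so c = 10.
e = c/a = 10/8 = 5/4.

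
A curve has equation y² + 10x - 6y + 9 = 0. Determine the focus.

Only y is squared. Complete the square in y: (y - 3)² = -10x.
Vertex (0, 3); 4p = -10 so p = -5/2. Opens left.
Focus is p units from the vertex along the axis: (h + p, k).

(-5/2, 3)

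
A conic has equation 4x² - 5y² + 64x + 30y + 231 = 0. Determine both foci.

(-8, 0) and (-8, 6)

Group: 4(x² + 16x) -5(y² - 6y) = -231
Complete the square in x and y: 4(x + 8)² -5(y - 3)² = -231 + 256 - 45 = -20
Dividing both sides by -20: (y - 3)²/4 - (x + 8)²/5 = 1
Hyperbola, center (-8, 3), transverse axis vertical; a² = 4, b² = 5.
c² = a² + b² = 4 + 5 = 9, so c = 3.
Foci lie on the vertical axis through the center: (h, k ± c).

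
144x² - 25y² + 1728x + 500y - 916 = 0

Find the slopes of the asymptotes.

12/5 and -12/5

144(x² + 12x) -25(y² - 20y) = 916
Complete the square in x and y: 144(x + 6)² -25(y - 10)² = 916 + 5184 - 2500 = 3600
Divide through by 3600 to get (x + 6)²/25 - (y - 10)²/144 = 1.
Hyperbola, center (-6, 10), transverse axis horizontal; a² = 25, b² = 144.
For a horizontal hyperbola the asymptotes have slope ±b/a.
Here that is ±12/5.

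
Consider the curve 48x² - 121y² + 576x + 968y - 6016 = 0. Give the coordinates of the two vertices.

Group: 48(x² + 12x) -121(y² - 8y) = 6016
Complete the square: 48(x + 6)² -121(y - 4)² = 6016 + 1728 - 1936 = 5808
Dividing both sides by 5808: (x + 6)²/121 - (y - 4)²/48 = 1
Hyperbola, center (-6, 4), transverse axis horizontal; a² = 121, b² = 48.
a = 11. Vertices at (h ± a, k).

(-17, 4) and (5, 4)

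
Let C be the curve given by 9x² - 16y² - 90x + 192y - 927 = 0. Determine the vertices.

(-3, 6) and (13, 6)

Group: 9(x² - 10x) -16(y² - 12y) = 927
Complete the square in x and y: 9(x - 5)² -16(y - 6)² = 927 + 225 - 576 = 576
Dividing both sides by 576: (x - 5)²/64 - (y - 6)²/36 = 1
Hyperbola, center (5, 6), transverse axis horizontal; a² = 64, b² = 36.
a = 8. Vertices at (h ± a, k).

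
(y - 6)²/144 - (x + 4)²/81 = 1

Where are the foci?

(-4, -9) and (-4, 21)

Center (-4, 6). The positive term is the y-term, so the transverse axis is vertical; a² = 144, b² = 81.
c² = a² + b² = 144 + 81 = 225, so c = 15.
Foci lie on the vertical axis through the center: (h, k ± c).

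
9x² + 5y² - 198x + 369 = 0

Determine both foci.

Group the x- and y-terms: 9(x² - 22x) + 5y² = -369
Complete the square: 9(x - 11)² + 5y² = -369 + 1089 + 0 = 720
Divide by 720: (x - 11)²/80 + y²/144 = 1
Ellipse, center (11, 0), major axis vertical; a² = 144, b² = 80.
c² = a² - b² = 144 - 80 = 64, so c = 8.
Foci lie on the vertical axis through the center: (h, k ± c).

(11, -8) and (11, 8)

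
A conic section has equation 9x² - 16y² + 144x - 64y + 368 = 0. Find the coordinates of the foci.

9(x² + 16x) -16(y² + 4y) = -368
9(x + 8)² -16(y + 2)² = -368 + 576 - 64 = 144
Divide through by 144 to get (x + 8)²/16 - (y + 2)²/9 = 1.
Hyperbola, center (-8, -2), transverse axis horizontal; a² = 16, b² = 9.
c² = a² + b² = 16 + 9 = 25, so c = 5.
Foci lie on the horizontal axis through the center: (h ± c, k).

(-13, -2) and (-3, -2)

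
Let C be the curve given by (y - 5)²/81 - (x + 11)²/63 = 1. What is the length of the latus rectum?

Center (-11, 5). The positive term is the y-term, so the transverse axis is vertical; a² = 81, b² = 63.
Latus rectum length = 2b²/a = 2·63/9 = 14.

14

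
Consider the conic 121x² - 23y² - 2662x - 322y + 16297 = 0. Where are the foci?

121(x² - 22x) -23(y² + 14y) = -16297
Complete the square: 121(x - 11)² -23(y + 7)² = -16297 + 14641 - 1127 = -2783
Dividing both sides by -2783: (y + 7)²/121 - (x - 11)²/23 = 1
Hyperbola, center (11, -7), transverse axis vertical; a² = 121, b² = 23.
c² = a² + b² = 121 + 23 = 144, so c = 12.
Foci lie on the vertical axis through the center: (h, k ± c).

(11, -19) and (11, 5)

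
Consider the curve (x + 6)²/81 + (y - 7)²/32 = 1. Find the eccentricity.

Center (-6, 7). The larger denominator 81 sits under the x-term, so the major axis is horizontal; a² = 81, b² = 32.
c² = a² - b² = 49, so c = 7.
e = c/a = 7/9.

e = 7/9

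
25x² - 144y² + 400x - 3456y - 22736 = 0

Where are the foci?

(-21, -12) and (5, -12)

25(x² + 16x) -144(y² + 24y) = 22736
Completing the square gives 25(x + 8)² -144(y + 12)² = 22736 + 1600 - 20736 = 3600.
Divide through by 3600 to get (x + 8)²/144 - (y + 12)²/25 = 1.
Hyperbola, center (-8, -12), transverse axis horizontal; a² = 144, b² = 25.
c² = a² + b² = 144 + 25 = 169, so c = 13.
Foci lie on the horizontal axis through the center: (h ± c, k).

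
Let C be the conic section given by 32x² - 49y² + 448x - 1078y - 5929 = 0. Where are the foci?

Group the x- and y-terms: 32(x² + 14x) -49(y² + 22y) = 5929
Complete the square in x and y: 32(x + 7)² -49(y + 11)² = 5929 + 1568 - 5929 = 1568
Divide by 1568: (x + 7)²/49 - (y + 11)²/32 = 1
Hyperbola, center (-7, -11), transverse axis horizontal; a² = 49, b² = 32.
c² = a² + b² = 49 + 32 = 81, so c = 9.
Foci lie on the horizontal axis through the center: (h ± c, k).

(-16, -11) and (2, -11)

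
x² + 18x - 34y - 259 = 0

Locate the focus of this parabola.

Only x is squared. Complete the square in x: (x + 9)² = 34(y + 10).
Vertex (-9, -10); 4p = 34 so p = 17/2. Opens up.
Focus is p units from the vertex along the axis: (h, k + p).

(-9, -3/2)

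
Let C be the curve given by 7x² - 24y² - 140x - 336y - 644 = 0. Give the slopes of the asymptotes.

7(x² - 20x) -24(y² + 14y) = 644
7(x - 10)² -24(y + 7)² = 644 + 700 - 1176 = 168
Divide through by 168 to get (x - 10)²/24 - (y + 7)²/7 = 1.
Hyperbola, center (10, -7), transverse axis horizontal; a² = 24, b² = 7.
For a horizontal hyperbola the asymptotes have slope ±b/a.
Here that is ±√7/2√6 = ±√42/12.

√42/12 and -√42/12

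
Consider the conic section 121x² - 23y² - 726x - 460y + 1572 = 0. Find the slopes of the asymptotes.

11√23/23 and -11√23/23

121(x² - 6x) -23(y² + 20y) = -1572
121(x - 3)² -23(y + 10)² = -1572 + 1089 - 2300 = -2783
Dividing both sides by -2783: (y + 10)²/121 - (x - 3)²/23 = 1
Hyperbola, center (3, -10), transverse axis vertical; a² = 121, b² = 23.
For a vertical hyperbola the asymptotes have slope ±a/b.
Here that is ±11/√23 = ±11√23/23.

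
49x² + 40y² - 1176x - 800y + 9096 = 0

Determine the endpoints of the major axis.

Collect terms: 49(x² - 24x) + 40(y² - 20y) = -9096
Completing the square gives 49(x - 12)² + 40(y - 10)² = -9096 + 7056 + 4000 = 1960.
Dividing both sides by 1960: (x - 12)²/40 + (y - 10)²/49 = 1
Ellipse, center (12, 10), major axis vertical; a² = 49, b² = 40.
a = 7. Vertices at (h, k ± a).

(12, 3) and (12, 17)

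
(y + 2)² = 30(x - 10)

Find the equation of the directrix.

x = 5/2

Vertex (10, -2); 4p = 30 so p = 15/2. Opens right.
Directrix is the vertical line x = h − p = 10 − (15/2) = 5/2.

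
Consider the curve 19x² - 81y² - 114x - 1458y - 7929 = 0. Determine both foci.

(-7, -9) and (13, -9)

Group the x- and y-terms: 19(x² - 6x) -81(y² + 18y) = 7929
19(x - 3)² -81(y + 9)² = 7929 + 171 - 6561 = 1539
Divide by 1539: (x - 3)²/81 - (y + 9)²/19 = 1
Hyperbola, center (3, -9), transverse axis horizontal; a² = 81, b² = 19.
c² = a² + b² = 81 + 19 = 100, so c = 10.
Foci lie on the horizontal axis through the center: (h ± c, k).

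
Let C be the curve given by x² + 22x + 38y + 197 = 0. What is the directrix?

Only x is squared. Complete the square in x: (x + 11)² = -38(y + 2).
Vertex (-11, -2); 4p = -38 so p = -19/2. Opens down.
Directrix is the horizontal line y = k − p = -2 − (-19/2) = 15/2.

y = 15/2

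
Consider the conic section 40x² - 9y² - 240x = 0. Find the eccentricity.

Rearranging, 40(x² - 6x) -9y² = 0.
40(x - 3)² -9y² = 0 + 360 + 0 = 360
Divide by 360: (x - 3)²/9 - y²/40 = 1
Hyperbola, center (3, 0), transverse axis horizontal; a² = 9, b² = 40.
c² = a² + b² = 49, so c = 7.
e = c/a = 7/3.

e = 7/3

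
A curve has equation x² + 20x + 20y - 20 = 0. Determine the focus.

Only x is squared. Complete the square in x: (x + 10)² = -20(y - 6).
Vertex (-10, 6); 4p = -20 so p = -5. Opens down.
Focus is p units from the vertex along the axis: (h, k + p).

(-10, 1)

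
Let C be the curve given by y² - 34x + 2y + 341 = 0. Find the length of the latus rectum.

34

Only y is squared. Complete the square in y: (y + 1)² = 34(x - 10).
Vertex (10, -1); 4p = 34 so p = 17/2. Opens right.
Latus rectum length = |4p| = 34.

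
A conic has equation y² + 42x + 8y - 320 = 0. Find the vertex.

(8, -4)

Only y is squared. Complete the square in y: (y + 4)² = -42(x - 8).
Vertex (8, -4); 4p = -42 so p = -21/2. Opens left.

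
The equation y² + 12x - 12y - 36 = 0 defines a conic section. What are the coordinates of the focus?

(3, 6)

Only y is squared. Complete the square in y: (y - 6)² = -12(x - 6).
Vertex (6, 6); 4p = -12 so p = -3. Opens left.
Focus is p units from the vertex along the axis: (h + p, k).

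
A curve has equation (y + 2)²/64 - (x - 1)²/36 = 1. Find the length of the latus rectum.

9

Center (1, -2). The positive term is the y-term, so the transverse axis is vertical; a² = 64, b² = 36.
Latus rectum length = 2b²/a = 2·36/8 = 9.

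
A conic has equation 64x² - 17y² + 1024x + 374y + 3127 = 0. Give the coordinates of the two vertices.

Collect terms: 64(x² + 16x) -17(y² - 22y) = -3127
Completing the square gives 64(x + 8)² -17(y - 11)² = -3127 + 4096 - 2057 = -1088.
Divide by -1088: (y - 11)²/64 - (x + 8)²/17 = 1
Hyperbola, center (-8, 11), transverse axis vertical; a² = 64, b² = 17.
a = 8. Vertices at (h, k ± a).

(-8, 3) and (-8, 19)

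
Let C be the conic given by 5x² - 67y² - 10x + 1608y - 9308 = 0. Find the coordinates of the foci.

Group the x- and y-terms: 5(x² - 2x) -67(y² - 24y) = 9308
5(x - 1)² -67(y - 12)² = 9308 + 5 - 9648 = -335
Divide by -335: (y - 12)²/5 - (x - 1)²/67 = 1
Hyperbola, center (1, 12), transverse axis vertical; a² = 5, b² = 67.
c² = a² + b² = 5 + 67 = 72, so c = 6√2.
Foci lie on the vertical axis through the center: (h, k ± c).

(1, 12 - 6√2) and (1, 12 + 6√2)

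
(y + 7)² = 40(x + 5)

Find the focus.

(5, -7)

Vertex (-5, -7); 4p = 40 so p = 10. Opens right.
Focus is p units from the vertex along the axis: (h + p, k).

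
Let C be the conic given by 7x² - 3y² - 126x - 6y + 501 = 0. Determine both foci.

Group: 7(x² - 18x) -3(y² + 2y) = -501
Completing the square gives 7(x - 9)² -3(y + 1)² = -501 + 567 - 3 = 63.
Dividing both sides by 63: (x - 9)²/9 - (y + 1)²/21 = 1
Hyperbola, center (9, -1), transverse axis horizontal; a² = 9, b² = 21.
c² = a² + b² = 9 + 21 = 30, so c = √30.
Foci lie on the horizontal axis through the center: (h ± c, k).

(9 - √30, -1) and (9 + √30, -1)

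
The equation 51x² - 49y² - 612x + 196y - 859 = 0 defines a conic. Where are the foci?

Rearranging, 51(x² - 12x) -49(y² - 4y) = 859.
51(x - 6)² -49(y - 2)² = 859 + 1836 - 196 = 2499
Dividing both sides by 2499: (x - 6)²/49 - (y - 2)²/51 = 1
Hyperbola, center (6, 2), transverse axis horizontal; a² = 49, b² = 51.
c² = a² + b² = 49 + 51 = 100, so c = 10.
Foci lie on the horizontal axis through the center: (h ± c, k).

(-4, 2) and (16, 2)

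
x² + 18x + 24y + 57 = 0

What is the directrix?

y = 7

Only x is squared. Complete the square in x: (x + 9)² = -24(y - 1).
Vertex (-9, 1); 4p = -24 so p = -6. Opens down.
Directrix is the horizontal line y = k − p = 1 − (-6) = 7.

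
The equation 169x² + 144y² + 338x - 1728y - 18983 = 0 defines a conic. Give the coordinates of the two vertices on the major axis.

169(x² + 2x) + 144(y² - 12y) = 18983
Complete the square in x and y: 169(x + 1)² + 144(y - 6)² = 18983 + 169 + 5184 = 24336
Divide by 24336: (x + 1)²/144 + (y - 6)²/169 = 1
Ellipse, center (-1, 6), major axis vertical; a² = 169, b² = 144.
a = 13. Vertices at (h, k ± a).

(-1, -7) and (-1, 19)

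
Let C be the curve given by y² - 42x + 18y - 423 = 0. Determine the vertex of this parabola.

Only y is squared. Complete the square in y: (y + 9)² = 42(x + 12).
Vertex (-12, -9); 4p = 42 so p = 21/2. Opens right.

(-12, -9)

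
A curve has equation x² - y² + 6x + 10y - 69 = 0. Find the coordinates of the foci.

(-3 - √106, 5) and (-3 + √106, 5)

Rearranging, (x² + 6x) -(y² - 10y) = 69.
Complete the square in x and y: (x + 3)² -(y - 5)² = 69 + 9 - 25 = 53
Divide through by 53 to get (x + 3)²/53 - (y - 5)²/53 = 1.
Hyperbola, center (-3, 5), transverse axis horizontal; a² = 53, b² = 53.
c² = a² + b² = 53 + 53 = 106, so c = √106.
Foci lie on the horizontal axis through the center: (h ± c, k).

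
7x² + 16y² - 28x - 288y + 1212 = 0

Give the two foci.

(-1, 9) and (5, 9)

7(x² - 4x) + 16(y² - 18y) = -1212
7(x - 2)² + 16(y - 9)² = -1212 + 28 + 1296 = 112
Divide by 112: (x - 2)²/16 + (y - 9)²/7 = 1
Ellipse, center (2, 9), major axis horizontal; a² = 16, b² = 7.
c² = a² - b² = 16 - 7 = 9, so c = 3.
Foci lie on the horizontal axis through the center: (h ± c, k).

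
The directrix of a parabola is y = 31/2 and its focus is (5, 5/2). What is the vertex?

(5, 9)

The vertex is the midpoint between the focus and the directrix along the axis of symmetry.
Axis is vertical (directrix is horizontal). Vertex y-coordinate = (5/2 + 31/2)/2 = 9; x-coordinate = 5.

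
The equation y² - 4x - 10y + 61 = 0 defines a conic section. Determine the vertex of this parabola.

(9, 5)

Only y is squared. Complete the square in y: (y - 5)² = 4(x - 9).
Vertex (9, 5); 4p = 4 so p = 1. Opens right.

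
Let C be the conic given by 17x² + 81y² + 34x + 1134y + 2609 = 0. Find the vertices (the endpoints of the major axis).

(-10, -7) and (8, -7)

Collect terms: 17(x² + 2x) + 81(y² + 14y) = -2609
Complete the square: 17(x + 1)² + 81(y + 7)² = -2609 + 17 + 3969 = 1377
Dividing both sides by 1377: (x + 1)²/81 + (y + 7)²/17 = 1
Ellipse, center (-1, -7), major axis horizontal; a² = 81, b² = 17.
a = 9. Vertices at (h ± a, k).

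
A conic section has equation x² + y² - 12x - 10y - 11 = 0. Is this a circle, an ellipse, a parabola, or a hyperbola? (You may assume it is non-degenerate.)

No xy term. Coefficients of x² and y² are A = 1, C = 1.
A = C (same sign) ⇒ circle.

circle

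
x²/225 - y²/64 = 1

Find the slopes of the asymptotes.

8/15 and -8/15

Center (0, 0). The positive term is the x-term, so the transverse axis is horizontal; a² = 225, b² = 64.
For a horizontal hyperbola the asymptotes have slope ±b/a.
Here that is ±8/15.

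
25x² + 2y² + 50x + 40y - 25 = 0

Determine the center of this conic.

(-1, -10)

Collect terms: 25(x² + 2x) + 2(y² + 20y) = 25
Completing the square gives 25(x + 1)² + 2(y + 10)² = 25 + 25 + 200 = 250.
Dividing both sides by 250: (x + 1)²/10 + (y + 10)²/125 = 1
Ellipse with center (-1, -10).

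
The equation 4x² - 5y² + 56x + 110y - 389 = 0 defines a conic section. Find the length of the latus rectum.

5

Rearranging, 4(x² + 14x) -5(y² - 22y) = 389.
Complete the square: 4(x + 7)² -5(y - 11)² = 389 + 196 - 605 = -20
Divide through by -20 to get (y - 11)²/4 - (x + 7)²/5 = 1.
Hyperbola, center (-7, 11), transverse axis vertical; a² = 4, b² = 5.
Latus rectum length = 2b²/a = 2·5/2 = 5.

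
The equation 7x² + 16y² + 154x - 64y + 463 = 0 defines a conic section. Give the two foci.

(-17, 2) and (-5, 2)

7(x² + 22x) + 16(y² - 4y) = -463
Completing the square gives 7(x + 11)² + 16(y - 2)² = -463 + 847 + 64 = 448.
Dividing both sides by 448: (x + 11)²/64 + (y - 2)²/28 = 1
Ellipse, center (-11, 2), major axis horizontal; a² = 64, b² = 28.
c² = a² - b² = 64 - 28 = 36, so c = 6.
Foci lie on the horizontal axis through the center: (h ± c, k).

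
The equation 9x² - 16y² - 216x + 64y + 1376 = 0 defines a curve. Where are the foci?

(12, -3) and (12, 7)

9(x² - 24x) -16(y² - 4y) = -1376
9(x - 12)² -16(y - 2)² = -1376 + 1296 - 64 = -144
Divide through by -144 to get (y - 2)²/9 - (x - 12)²/16 = 1.
Hyperbola, center (12, 2), transverse axis vertical; a² = 9, b² = 16.
c² = a² + b² = 9 + 16 = 25, so c = 5.
Foci lie on the vertical axis through the center: (h, k ± c).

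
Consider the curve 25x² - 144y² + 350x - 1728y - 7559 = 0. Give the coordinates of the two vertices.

(-19, -6) and (5, -6)

Group: 25(x² + 14x) -144(y² + 12y) = 7559
Completing the square gives 25(x + 7)² -144(y + 6)² = 7559 + 1225 - 5184 = 3600.
Dividing both sides by 3600: (x + 7)²/144 - (y + 6)²/25 = 1
Hyperbola, center (-7, -6), transverse axis horizontal; a² = 144, b² = 25.
a = 12. Vertices at (h ± a, k).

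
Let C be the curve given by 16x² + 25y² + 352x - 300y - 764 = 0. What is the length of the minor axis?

24

Group the x- and y-terms: 16(x² + 22x) + 25(y² - 12y) = 764
Completing the square gives 16(x + 11)² + 25(y - 6)² = 764 + 1936 + 900 = 3600.
Divide through by 3600 to get (x + 11)²/225 + (y - 6)²/144 = 1.
Ellipse, center (-11, 6), major axis horizontal; a² = 225, b² = 144.
b² = 144 so b = 12; the minor axis has length 2b = 24.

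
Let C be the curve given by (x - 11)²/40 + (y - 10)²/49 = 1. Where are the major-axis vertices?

(11, 3) and (11, 17)

Center (11, 10). The larger denominator 49 sits under the y-term, so the major axis is vertical; a² = 49, b² = 40.
a = 7. Vertices at (h, k ± a).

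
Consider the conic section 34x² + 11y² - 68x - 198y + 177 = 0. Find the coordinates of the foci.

Group: 34(x² - 2x) + 11(y² - 18y) = -177
34(x - 1)² + 11(y - 9)² = -177 + 34 + 891 = 748
Divide through by 748 to get (x - 1)²/22 + (y - 9)²/68 = 1.
Ellipse, center (1, 9), major axis vertical; a² = 68, b² = 22.
c² = a² - b² = 68 - 22 = 46, so c = √46.
Foci lie on the vertical axis through the center: (h, k ± c).

(1, 9 - √46) and (1, 9 + √46)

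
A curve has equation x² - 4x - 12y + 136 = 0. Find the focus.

Only x is squared. Complete the square in x: (x - 2)² = 12(y - 11).
Vertex (2, 11); 4p = 12 so p = 3. Opens up.
Focus is p units from the vertex along the axis: (h, k + p).

(2, 14)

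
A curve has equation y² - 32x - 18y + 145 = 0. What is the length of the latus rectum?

Only y is squared. Complete the square in y: (y - 9)² = 32(x - 2).
Vertex (2, 9); 4p = 32 so p = 8. Opens right.
Latus rectum length = |4p| = 32.

32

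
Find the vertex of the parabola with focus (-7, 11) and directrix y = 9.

(-7, 10)

The vertex is the midpoint between the focus and the directrix along the axis of symmetry.
Axis is vertical (directrix is horizontal). Vertex y-coordinate = (11 + 9)/2 = 10; x-coordinate = -7.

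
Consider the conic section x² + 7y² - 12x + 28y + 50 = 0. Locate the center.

Group: (x² - 12x) + 7(y² + 4y) = -50
Complete the square: (x - 6)² + 7(y + 2)² = -50 + 36 + 28 = 14
Divide through by 14 to get (x - 6)²/14 + (y + 2)²/2 = 1.
Ellipse with center (6, -2).

(6, -2)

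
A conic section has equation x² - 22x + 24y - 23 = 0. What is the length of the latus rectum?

24

Only x is squared. Complete the square in x: (x - 11)² = -24(y - 6).
Vertex (11, 6); 4p = -24 so p = -6. Opens down.
Latus rectum length = |4p| = 24.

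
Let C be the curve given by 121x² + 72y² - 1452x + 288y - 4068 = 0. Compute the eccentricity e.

121(x² - 12x) + 72(y² + 4y) = 4068
Complete the square: 121(x - 6)² + 72(y + 2)² = 4068 + 4356 + 288 = 8712
Dividing both sides by 8712: (x - 6)²/72 + (y + 2)²/121 = 1
Ellipse, center (6, -2), major axis vertical; a² = 121, b² = 72.
c² = a² - b² = 49, so c = 7.
e = c/a = 7/11.

e = 7/11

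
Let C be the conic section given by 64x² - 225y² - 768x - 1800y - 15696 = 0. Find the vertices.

64(x² - 12x) -225(y² + 8y) = 15696
Complete the square: 64(x - 6)² -225(y + 4)² = 15696 + 2304 - 3600 = 14400
Divide through by 14400 to get (x - 6)²/225 - (y + 4)²/64 = 1.
Hyperbola, center (6, -4), transverse axis horizontal; a² = 225, b² = 64.
a = 15. Vertices at (h ± a, k).

(-9, -4) and (21, -4)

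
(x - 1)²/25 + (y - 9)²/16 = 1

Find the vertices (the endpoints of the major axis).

(-4, 9) and (6, 9)

Center (1, 9). The larger denominator 25 sits under the x-term, so the major axis is horizontal; a² = 25, b² = 16.
a = 5. Vertices at (h ± a, k).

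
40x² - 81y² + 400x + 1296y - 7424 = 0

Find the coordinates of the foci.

(-16, 8) and (6, 8)

Collect terms: 40(x² + 10x) -81(y² - 16y) = 7424
Complete the square: 40(x + 5)² -81(y - 8)² = 7424 + 1000 - 5184 = 3240
Divide by 3240: (x + 5)²/81 - (y - 8)²/40 = 1
Hyperbola, center (-5, 8), transverse axis horizontal; a² = 81, b² = 40.
c² = a² + b² = 81 + 40 = 121, so c = 11.
Foci lie on the horizontal axis through the center: (h ± c, k).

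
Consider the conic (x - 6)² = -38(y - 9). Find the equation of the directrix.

Vertex (6, 9); 4p = -38 so p = -19/2. Opens down.
Directrix is the horizontal line y = k − p = 9 − (-19/2) = 37/2.

y = 37/2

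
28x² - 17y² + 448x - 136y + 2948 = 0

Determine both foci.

28(x² + 16x) -17(y² + 8y) = -2948
28(x + 8)² -17(y + 4)² = -2948 + 1792 - 272 = -1428
Dividing both sides by -1428: (y + 4)²/84 - (x + 8)²/51 = 1
Hyperbola, center (-8, -4), transverse axis vertical; a² = 84, b² = 51.
c² = a² + b² = 84 + 51 = 135, so c = 3√15.
Foci lie on the vertical axis through the center: (h, k ± c).

(-8, -4 - 3√15) and (-8, -4 + 3√15)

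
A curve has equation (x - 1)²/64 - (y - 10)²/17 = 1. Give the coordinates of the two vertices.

Center (1, 10). The positive term is the x-term, so the transverse axis is horizontal; a² = 64, b² = 17.
a = 8. Vertices at (h ± a, k).

(-7, 10) and (9, 10)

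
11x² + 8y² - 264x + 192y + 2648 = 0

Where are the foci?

(12, -12 - √3) and (12, -12 + √3)

Collect terms: 11(x² - 24x) + 8(y² + 24y) = -2648
11(x - 12)² + 8(y + 12)² = -2648 + 1584 + 1152 = 88
Divide by 88: (x - 12)²/8 + (y + 12)²/11 = 1
Ellipse, center (12, -12), major axis vertical; a² = 11, b² = 8.
c² = a² - b² = 11 - 8 = 3, so c = √3.
Foci lie on the vertical axis through the center: (h, k ± c).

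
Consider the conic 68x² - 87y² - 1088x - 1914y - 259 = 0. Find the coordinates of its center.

(8, -11)

Group the x- and y-terms: 68(x² - 16x) -87(y² + 22y) = 259
Complete the square in x and y: 68(x - 8)² -87(y + 11)² = 259 + 4352 - 10527 = -5916
Dividing both sides by -5916: (y + 11)²/68 - (x - 8)²/87 = 1
Hyperbola with center (8, -11).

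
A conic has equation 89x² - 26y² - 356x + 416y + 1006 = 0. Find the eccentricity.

89(x² - 4x) -26(y² - 16y) = -1006
Complete the square: 89(x - 2)² -26(y - 8)² = -1006 + 356 - 1664 = -2314
Divide through by -2314 to get (y - 8)²/89 - (x - 2)²/26 = 1.
Hyperbola, center (2, 8), transverse axis vertical; a² = 89, b² = 26.
c² = a² + b² = 115, so c = √115.
e = c/a = √115/√89 = √10235/89.

e = √10235/89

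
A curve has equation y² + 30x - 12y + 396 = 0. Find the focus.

Only y is squared. Complete the square in y: (y - 6)² = -30(x + 12).
Vertex (-12, 6); 4p = -30 so p = -15/2. Opens left.
Focus is p units from the vertex along the axis: (h + p, k).

(-39/2, 6)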